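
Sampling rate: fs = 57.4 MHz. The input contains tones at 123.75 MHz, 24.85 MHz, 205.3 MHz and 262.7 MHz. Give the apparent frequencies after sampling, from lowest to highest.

8.95 MHz, 24.3 MHz, 24.85 MHz

fs/2 = 28.7 MHz.
123.75 MHz mod fs = 8.95 MHz.
8.95 MHz ≤ fs/2 = 28.7 MHz, appears at 8.95 MHz.
24.85 MHz ≤ fs/2 = 28.7 MHz, passes unchanged.
205.3 MHz mod fs = 33.1 MHz.
33.1 MHz > fs/2 = 28.7 MHz, folds to fs − 33.1 MHz = 24.3 MHz.
262.7 MHz mod fs = 33.1 MHz.
33.1 MHz > fs/2 = 28.7 MHz, folds to fs − 33.1 MHz = 24.3 MHz.
Distinct values: {8.95 MHz, 24.3 MHz, 24.85 MHz}.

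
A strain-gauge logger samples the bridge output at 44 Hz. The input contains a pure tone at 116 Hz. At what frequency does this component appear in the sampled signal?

116 Hz mod fs = 28 Hz.
28 Hz > fs/2 = 22 Hz, folds to fs − 28 Hz = 16 Hz.

16 Hz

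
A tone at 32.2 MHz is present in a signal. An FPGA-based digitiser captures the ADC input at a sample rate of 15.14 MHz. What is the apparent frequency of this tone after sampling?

32.2 MHz mod fs = 1.92 MHz.
1.92 MHz ≤ fs/2 = 7.57 MHz, appears at 1.92 MHz.

1.92 MHz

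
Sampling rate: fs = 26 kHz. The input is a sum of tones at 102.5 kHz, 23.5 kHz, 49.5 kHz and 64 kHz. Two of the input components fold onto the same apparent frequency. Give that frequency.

2.5 kHz

fs/2 = 13 kHz.
102.5 kHz mod fs = 24.5 kHz.
24.5 kHz > fs/2 = 13 kHz, folds to fs − 24.5 kHz = 1.5 kHz.
23.5 kHz > fs/2 = 13 kHz, folds to fs − 23.5 kHz = 2.5 kHz.
49.5 kHz mod fs = 23.5 kHz.
23.5 kHz > fs/2 = 13 kHz, folds to fs − 23.5 kHz = 2.5 kHz.
64 kHz mod fs = 12 kHz.
12 kHz ≤ fs/2 = 13 kHz, appears at 12 kHz.
23.5 kHz and 49.5 kHz both map to 2.5 kHz.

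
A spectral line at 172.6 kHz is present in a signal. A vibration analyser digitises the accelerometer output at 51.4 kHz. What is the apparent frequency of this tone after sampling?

18.4 kHz

172.6 kHz mod fs = 18.4 kHz.
18.4 kHz ≤ fs/2 = 25.7 kHz, appears at 18.4 kHz.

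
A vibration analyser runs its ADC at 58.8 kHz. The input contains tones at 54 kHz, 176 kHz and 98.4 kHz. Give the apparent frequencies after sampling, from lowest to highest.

0.4 kHz, 4.8 kHz, 19.2 kHz

fs/2 = 29.4 kHz.
54 kHz > fs/2 = 29.4 kHz, folds to fs − 54 kHz = 4.8 kHz.
176 kHz mod fs = 58.4 kHz.
58.4 kHz > fs/2 = 29.4 kHz, folds to fs − 58.4 kHz = 0.4 kHz.
98.4 kHz mod fs = 39.6 kHz.
39.6 kHz > fs/2 = 29.4 kHz, folds to fs − 39.6 kHz = 19.2 kHz.
Distinct values: {0.4 kHz, 4.8 kHz, 19.2 kHz}.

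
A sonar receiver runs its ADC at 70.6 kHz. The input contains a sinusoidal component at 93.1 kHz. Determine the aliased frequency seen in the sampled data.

93.1 kHz mod fs = 22.5 kHz.
22.5 kHz ≤ fs/2 = 35.3 kHz, appears at 22.5 kHz.

22.5 kHz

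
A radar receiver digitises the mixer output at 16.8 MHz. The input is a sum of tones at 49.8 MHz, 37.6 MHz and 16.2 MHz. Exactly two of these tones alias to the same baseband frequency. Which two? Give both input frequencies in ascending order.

fs/2 = 8.4 MHz.
49.8 MHz mod fs = 16.2 MHz.
16.2 MHz > fs/2 = 8.4 MHz, folds to fs − 16.2 MHz = 0.6 MHz.
37.6 MHz mod fs = 4 MHz.
4 MHz ≤ fs/2 = 8.4 MHz, appears at 4 MHz.
16.2 MHz > fs/2 = 8.4 MHz, folds to fs − 16.2 MHz = 0.6 MHz.
16.2 MHz and 49.8 MHz both map to 0.6 MHz.

16.2 MHz, 49.8 MHz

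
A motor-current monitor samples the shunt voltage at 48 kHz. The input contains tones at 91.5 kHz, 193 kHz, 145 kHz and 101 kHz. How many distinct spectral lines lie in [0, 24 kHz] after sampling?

3

fs/2 = 24 kHz.
91.5 kHz mod fs = 43.5 kHz.
43.5 kHz > fs/2 = 24 kHz, folds to fs − 43.5 kHz = 4.5 kHz.
193 kHz mod fs = 1 kHz.
1 kHz ≤ fs/2 = 24 kHz, appears at 1 kHz.
145 kHz mod fs = 1 kHz.
1 kHz ≤ fs/2 = 24 kHz, appears at 1 kHz.
101 kHz mod fs = 5 kHz.
5 kHz ≤ fs/2 = 24 kHz, appears at 5 kHz.
Distinct values: {1 kHz, 4.5 kHz, 5 kHz} → 3.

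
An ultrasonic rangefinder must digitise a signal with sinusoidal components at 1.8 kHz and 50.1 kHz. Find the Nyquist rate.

100.2 kHz

Highest-frequency component: 50.1 kHz.
Nyquist rate = 2 × 50.1 kHz = 100.2 kHz.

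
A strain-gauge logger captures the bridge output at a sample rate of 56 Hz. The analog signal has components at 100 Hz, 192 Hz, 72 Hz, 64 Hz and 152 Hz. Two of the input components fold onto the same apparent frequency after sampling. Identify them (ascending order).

fs/2 = 28 Hz.
100 Hz mod fs = 44 Hz.
44 Hz > fs/2 = 28 Hz, folds to fs − 44 Hz = 12 Hz.
192 Hz mod fs = 24 Hz.
24 Hz ≤ fs/2 = 28 Hz, appears at 24 Hz.
72 Hz mod fs = 16 Hz.
16 Hz ≤ fs/2 = 28 Hz, appears at 16 Hz.
64 Hz mod fs = 8 Hz.
8 Hz ≤ fs/2 = 28 Hz, appears at 8 Hz.
152 Hz mod fs = 40 Hz.
40 Hz > fs/2 = 28 Hz, folds to fs − 40 Hz = 16 Hz.
72 Hz and 152 Hz both map to 16 Hz.

72 Hz, 152 Hz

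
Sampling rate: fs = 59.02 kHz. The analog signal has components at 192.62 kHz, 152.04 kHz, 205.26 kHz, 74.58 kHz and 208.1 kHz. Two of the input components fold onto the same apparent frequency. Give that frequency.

15.56 kHz

fs/2 = 29.51 kHz.
192.62 kHz mod fs = 15.56 kHz.
15.56 kHz ≤ fs/2 = 29.51 kHz, appears at 15.56 kHz.
152.04 kHz mod fs = 34 kHz.
34 kHz > fs/2 = 29.51 kHz, folds to fs − 34 kHz = 25.02 kHz.
205.26 kHz mod fs = 28.2 kHz.
28.2 kHz ≤ fs/2 = 29.51 kHz, appears at 28.2 kHz.
74.58 kHz mod fs = 15.56 kHz.
15.56 kHz ≤ fs/2 = 29.51 kHz, appears at 15.56 kHz.
208.1 kHz mod fs = 31.04 kHz.
31.04 kHz > fs/2 = 29.51 kHz, folds to fs − 31.04 kHz = 27.98 kHz.
74.58 kHz and 192.62 kHz both map to 15.56 kHz.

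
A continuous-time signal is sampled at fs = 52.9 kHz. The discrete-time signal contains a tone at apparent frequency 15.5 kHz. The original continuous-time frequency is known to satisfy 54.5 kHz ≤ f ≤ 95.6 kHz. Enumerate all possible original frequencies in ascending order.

68.4 kHz, 90.3 kHz

Frequencies that alias to 15.5 kHz are k·fs ± 15.5 kHz for integer k ≥ 0.
k=0: 15.5 kHz.
k=1: 37.4 kHz, 68.4 kHz.
k=2: 90.3 kHz, 121.3 kHz.
k=3: 143.2 kHz, 174.2 kHz.
Within [54.5 kHz, 95.6 kHz]: 68.4 kHz, 90.3 kHz.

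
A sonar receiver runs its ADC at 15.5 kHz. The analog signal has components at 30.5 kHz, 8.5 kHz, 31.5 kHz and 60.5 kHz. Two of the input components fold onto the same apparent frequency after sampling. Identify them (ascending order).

30.5 kHz, 31.5 kHz

fs/2 = 7.75 kHz.
30.5 kHz mod fs = 15 kHz.
15 kHz > fs/2 = 7.75 kHz, folds to fs − 15 kHz = 0.5 kHz.
8.5 kHz > fs/2 = 7.75 kHz, folds to fs − 8.5 kHz = 7 kHz.
31.5 kHz mod fs = 0.5 kHz.
0.5 kHz ≤ fs/2 = 7.75 kHz, appears at 0.5 kHz.
60.5 kHz mod fs = 14 kHz.
14 kHz > fs/2 = 7.75 kHz, folds to fs − 14 kHz = 1.5 kHz.
30.5 kHz and 31.5 kHz both map to 0.5 kHz.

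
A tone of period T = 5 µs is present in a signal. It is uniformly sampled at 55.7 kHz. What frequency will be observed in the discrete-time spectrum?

T = 5 µs → f = 1/T = 200 kHz.
200 kHz mod fs = 32.9 kHz.
32.9 kHz > fs/2 = 27.85 kHz, folds to fs − 32.9 kHz = 22.8 kHz.

22.8 kHz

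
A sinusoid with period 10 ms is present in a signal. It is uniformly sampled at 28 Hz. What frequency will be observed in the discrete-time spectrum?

T = 10 ms → f = 1/T = 100 Hz.
100 Hz mod fs = 16 Hz.
16 Hz > fs/2 = 14 Hz, folds to fs − 16 Hz = 12 Hz.

12 Hz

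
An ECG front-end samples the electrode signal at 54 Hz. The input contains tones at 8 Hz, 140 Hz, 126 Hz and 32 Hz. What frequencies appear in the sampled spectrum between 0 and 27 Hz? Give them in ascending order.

8 Hz, 18 Hz, 22 Hz

fs/2 = 27 Hz.
8 Hz ≤ fs/2 = 27 Hz, passes unchanged.
140 Hz mod fs = 32 Hz.
32 Hz > fs/2 = 27 Hz, folds to fs − 32 Hz = 22 Hz.
126 Hz mod fs = 18 Hz.
18 Hz ≤ fs/2 = 27 Hz, appears at 18 Hz.
32 Hz > fs/2 = 27 Hz, folds to fs − 32 Hz = 22 Hz.
Distinct values: {8 Hz, 18 Hz, 22 Hz}.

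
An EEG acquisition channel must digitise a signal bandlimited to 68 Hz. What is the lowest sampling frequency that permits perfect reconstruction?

136 Hz

Nyquist rate = 2 × 68 Hz = 136 Hz.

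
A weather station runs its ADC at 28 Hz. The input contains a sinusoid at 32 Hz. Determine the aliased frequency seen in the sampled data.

4 Hz

32 Hz mod fs = 4 Hz.
4 Hz ≤ fs/2 = 14 Hz, appears at 4 Hz.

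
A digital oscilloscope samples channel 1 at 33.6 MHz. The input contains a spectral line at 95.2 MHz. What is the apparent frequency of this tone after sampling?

5.6 MHz

95.2 MHz mod fs = 28 MHz.
28 MHz > fs/2 = 16.8 MHz, folds to fs − 28 MHz = 5.6 MHz.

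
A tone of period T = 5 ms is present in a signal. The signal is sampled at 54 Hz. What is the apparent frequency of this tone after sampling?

16 Hz

T = 5 ms → f = 1/T = 200 Hz.
200 Hz mod fs = 38 Hz.
38 Hz > fs/2 = 27 Hz, folds to fs − 38 Hz = 16 Hz.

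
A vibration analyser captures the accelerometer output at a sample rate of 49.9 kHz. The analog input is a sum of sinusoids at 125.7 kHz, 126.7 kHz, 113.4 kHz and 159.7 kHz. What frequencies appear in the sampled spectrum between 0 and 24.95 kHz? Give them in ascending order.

fs/2 = 24.95 kHz.
125.7 kHz mod fs = 25.9 kHz.
25.9 kHz > fs/2 = 24.95 kHz, folds to fs − 25.9 kHz = 24 kHz.
126.7 kHz mod fs = 26.9 kHz.
26.9 kHz > fs/2 = 24.95 kHz, folds to fs − 26.9 kHz = 23 kHz.
113.4 kHz mod fs = 13.6 kHz.
13.6 kHz ≤ fs/2 = 24.95 kHz, appears at 13.6 kHz.
159.7 kHz mod fs = 10 kHz.
10 kHz ≤ fs/2 = 24.95 kHz, appears at 10 kHz.
Distinct values: {10 kHz, 13.6 kHz, 23 kHz, 24 kHz}.

10 kHz, 13.6 kHz, 23 kHz, 24 kHz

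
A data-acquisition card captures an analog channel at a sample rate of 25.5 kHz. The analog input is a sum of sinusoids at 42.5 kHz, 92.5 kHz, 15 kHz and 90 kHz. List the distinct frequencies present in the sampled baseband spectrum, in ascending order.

8.5 kHz, 9.5 kHz, 10.5 kHz, 12 kHz

fs/2 = 12.75 kHz.
42.5 kHz mod fs = 17 kHz.
17 kHz > fs/2 = 12.75 kHz, folds to fs − 17 kHz = 8.5 kHz.
92.5 kHz mod fs = 16 kHz.
16 kHz > fs/2 = 12.75 kHz, folds to fs − 16 kHz = 9.5 kHz.
15 kHz > fs/2 = 12.75 kHz, folds to fs − 15 kHz = 10.5 kHz.
90 kHz mod fs = 13.5 kHz.
13.5 kHz > fs/2 = 12.75 kHz, folds to fs − 13.5 kHz = 12 kHz.
Distinct values: {8.5 kHz, 9.5 kHz, 10.5 kHz, 12 kHz}.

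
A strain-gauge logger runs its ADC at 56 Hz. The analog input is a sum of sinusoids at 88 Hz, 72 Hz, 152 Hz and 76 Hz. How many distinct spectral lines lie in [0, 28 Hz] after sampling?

fs/2 = 28 Hz.
88 Hz mod fs = 32 Hz.
32 Hz > fs/2 = 28 Hz, folds to fs − 32 Hz = 24 Hz.
72 Hz mod fs = 16 Hz.
16 Hz ≤ fs/2 = 28 Hz, appears at 16 Hz.
152 Hz mod fs = 40 Hz.
40 Hz > fs/2 = 28 Hz, folds to fs − 40 Hz = 16 Hz.
76 Hz mod fs = 20 Hz.
20 Hz ≤ fs/2 = 28 Hz, appears at 20 Hz.
Distinct values: {16 Hz, 20 Hz, 24 Hz} → 3.

3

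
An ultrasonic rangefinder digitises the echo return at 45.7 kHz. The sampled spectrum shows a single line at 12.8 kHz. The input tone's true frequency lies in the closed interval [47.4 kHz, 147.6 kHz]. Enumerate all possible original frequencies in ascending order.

58.5 kHz, 78.6 kHz, 104.2 kHz, 124.3 kHz

Frequencies that alias to 12.8 kHz are k·fs ± 12.8 kHz for integer k ≥ 0.
k=0: 12.8 kHz.
k=1: 32.9 kHz, 58.5 kHz.
k=2: 78.6 kHz, 104.2 kHz.
k=3: 124.3 kHz, 149.9 kHz.
k=4: 170 kHz, 195.6 kHz.
Within [47.4 kHz, 147.6 kHz]: 58.5 kHz, 78.6 kHz, 104.2 kHz, 124.3 kHz.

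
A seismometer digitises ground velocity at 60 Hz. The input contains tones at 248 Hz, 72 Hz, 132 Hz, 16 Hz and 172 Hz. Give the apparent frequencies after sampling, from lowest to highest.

8 Hz, 12 Hz, 16 Hz

fs/2 = 30 Hz.
248 Hz mod fs = 8 Hz.
8 Hz ≤ fs/2 = 30 Hz, appears at 8 Hz.
72 Hz mod fs = 12 Hz.
12 Hz ≤ fs/2 = 30 Hz, appears at 12 Hz.
132 Hz mod fs = 12 Hz.
12 Hz ≤ fs/2 = 30 Hz, appears at 12 Hz.
16 Hz ≤ fs/2 = 30 Hz, passes unchanged.
172 Hz mod fs = 52 Hz.
52 Hz > fs/2 = 30 Hz, folds to fs − 52 Hz = 8 Hz.
Distinct values: {8 Hz, 12 Hz, 16 Hz}.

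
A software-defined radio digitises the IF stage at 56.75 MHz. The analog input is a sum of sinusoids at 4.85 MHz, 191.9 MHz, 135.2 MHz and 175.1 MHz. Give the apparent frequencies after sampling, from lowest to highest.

fs/2 = 28.375 MHz.
4.85 MHz ≤ fs/2 = 28.375 MHz, passes unchanged.
191.9 MHz mod fs = 21.65 MHz.
21.65 MHz ≤ fs/2 = 28.375 MHz, appears at 21.65 MHz.
135.2 MHz mod fs = 21.7 MHz.
21.7 MHz ≤ fs/2 = 28.375 MHz, appears at 21.7 MHz.
175.1 MHz mod fs = 4.85 MHz.
4.85 MHz ≤ fs/2 = 28.375 MHz, appears at 4.85 MHz.
Distinct values: {4.85 MHz, 21.65 MHz, 21.7 MHz}.

4.85 MHz, 21.65 MHz, 21.7 MHz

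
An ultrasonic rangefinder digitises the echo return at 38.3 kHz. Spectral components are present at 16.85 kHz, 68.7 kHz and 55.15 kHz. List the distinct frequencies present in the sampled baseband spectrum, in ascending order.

fs/2 = 19.15 kHz.
16.85 kHz ≤ fs/2 = 19.15 kHz, passes unchanged.
68.7 kHz mod fs = 30.4 kHz.
30.4 kHz > fs/2 = 19.15 kHz, folds to fs − 30.4 kHz = 7.9 kHz.
55.15 kHz mod fs = 16.85 kHz.
16.85 kHz ≤ fs/2 = 19.15 kHz, appears at 16.85 kHz.
Distinct values: {7.9 kHz, 16.85 kHz}.

7.9 kHz, 16.85 kHz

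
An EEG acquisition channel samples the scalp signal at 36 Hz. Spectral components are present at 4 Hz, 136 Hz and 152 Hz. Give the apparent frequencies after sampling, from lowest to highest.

4 Hz, 8 Hz

fs/2 = 18 Hz.
4 Hz ≤ fs/2 = 18 Hz, passes unchanged.
136 Hz mod fs = 28 Hz.
28 Hz > fs/2 = 18 Hz, folds to fs − 28 Hz = 8 Hz.
152 Hz mod fs = 8 Hz.
8 Hz ≤ fs/2 = 18 Hz, appears at 8 Hz.
Distinct values: {4 Hz, 8 Hz}.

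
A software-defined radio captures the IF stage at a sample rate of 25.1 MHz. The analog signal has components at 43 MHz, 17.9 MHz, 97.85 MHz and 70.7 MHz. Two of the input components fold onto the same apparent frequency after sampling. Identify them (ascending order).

17.9 MHz, 43 MHz

fs/2 = 12.55 MHz.
43 MHz mod fs = 17.9 MHz.
17.9 MHz > fs/2 = 12.55 MHz, folds to fs − 17.9 MHz = 7.2 MHz.
17.9 MHz > fs/2 = 12.55 MHz, folds to fs − 17.9 MHz = 7.2 MHz.
97.85 MHz mod fs = 22.55 MHz.
22.55 MHz > fs/2 = 12.55 MHz, folds to fs − 22.55 MHz = 2.55 MHz.
70.7 MHz mod fs = 20.5 MHz.
20.5 MHz > fs/2 = 12.55 MHz, folds to fs − 20.5 MHz = 4.6 MHz.
17.9 MHz and 43 MHz both map to 7.2 MHz.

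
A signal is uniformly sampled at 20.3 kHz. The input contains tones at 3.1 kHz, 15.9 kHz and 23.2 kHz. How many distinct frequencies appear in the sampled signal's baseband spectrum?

fs/2 = 10.15 kHz.
3.1 kHz ≤ fs/2 = 10.15 kHz, passes unchanged.
15.9 kHz > fs/2 = 10.15 kHz, folds to fs − 15.9 kHz = 4.4 kHz.
23.2 kHz mod fs = 2.9 kHz.
2.9 kHz ≤ fs/2 = 10.15 kHz, appears at 2.9 kHz.
Distinct values: {2.9 kHz, 3.1 kHz, 4.4 kHz} → 3.

3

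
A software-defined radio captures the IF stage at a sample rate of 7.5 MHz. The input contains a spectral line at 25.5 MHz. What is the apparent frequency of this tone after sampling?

25.5 MHz mod fs = 3 MHz.
3 MHz ≤ fs/2 = 3.75 MHz, appears at 3 MHz.

3 MHz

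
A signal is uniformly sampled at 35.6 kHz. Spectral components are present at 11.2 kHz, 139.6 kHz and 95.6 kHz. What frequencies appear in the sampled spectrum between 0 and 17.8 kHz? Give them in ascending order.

2.8 kHz, 11.2 kHz

fs/2 = 17.8 kHz.
11.2 kHz ≤ fs/2 = 17.8 kHz, passes unchanged.
139.6 kHz mod fs = 32.8 kHz.
32.8 kHz > fs/2 = 17.8 kHz, folds to fs − 32.8 kHz = 2.8 kHz.
95.6 kHz mod fs = 24.4 kHz.
24.4 kHz > fs/2 = 17.8 kHz, folds to fs − 24.4 kHz = 11.2 kHz.
Distinct values: {2.8 kHz, 11.2 kHz}.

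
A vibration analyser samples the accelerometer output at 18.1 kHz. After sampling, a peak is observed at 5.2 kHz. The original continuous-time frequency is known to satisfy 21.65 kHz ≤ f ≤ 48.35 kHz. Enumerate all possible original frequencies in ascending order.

Frequencies that alias to 5.2 kHz are k·fs ± 5.2 kHz for integer k ≥ 0.
k=0: 5.2 kHz.
k=1: 12.9 kHz, 23.3 kHz.
k=2: 31 kHz, 41.4 kHz.
k=3: 49.1 kHz, 59.5 kHz.
Within [21.65 kHz, 48.35 kHz]: 23.3 kHz, 31 kHz, 41.4 kHz.

23.3 kHz, 31 kHz, 41.4 kHz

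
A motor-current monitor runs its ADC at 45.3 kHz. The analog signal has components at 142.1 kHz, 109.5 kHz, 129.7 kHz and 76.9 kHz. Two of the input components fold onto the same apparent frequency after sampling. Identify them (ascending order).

fs/2 = 22.65 kHz.
142.1 kHz mod fs = 6.2 kHz.
6.2 kHz ≤ fs/2 = 22.65 kHz, appears at 6.2 kHz.
109.5 kHz mod fs = 18.9 kHz.
18.9 kHz ≤ fs/2 = 22.65 kHz, appears at 18.9 kHz.
129.7 kHz mod fs = 39.1 kHz.
39.1 kHz > fs/2 = 22.65 kHz, folds to fs − 39.1 kHz = 6.2 kHz.
76.9 kHz mod fs = 31.6 kHz.
31.6 kHz > fs/2 = 22.65 kHz, folds to fs − 31.6 kHz = 13.7 kHz.
129.7 kHz and 142.1 kHz both map to 6.2 kHz.

129.7 kHz, 142.1 kHz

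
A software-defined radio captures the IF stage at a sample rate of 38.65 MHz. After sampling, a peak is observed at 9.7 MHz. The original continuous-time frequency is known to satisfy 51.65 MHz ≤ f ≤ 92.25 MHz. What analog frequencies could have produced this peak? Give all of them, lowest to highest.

67.6 MHz, 87 MHz

Frequencies that alias to 9.7 MHz are k·fs ± 9.7 MHz for integer k ≥ 0.
k=0: 9.7 MHz.
k=1: 28.95 MHz, 48.35 MHz.
k=2: 67.6 MHz, 87 MHz.
k=3: 106.25 MHz, 125.65 MHz.
Within [51.65 MHz, 92.25 MHz]: 67.6 MHz, 87 MHz.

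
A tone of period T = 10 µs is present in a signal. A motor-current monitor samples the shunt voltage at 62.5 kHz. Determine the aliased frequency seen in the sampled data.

25 kHz

T = 10 µs → f = 1/T = 100 kHz.
100 kHz mod fs = 37.5 kHz.
37.5 kHz > fs/2 = 31.25 kHz, folds to fs − 37.5 kHz = 25 kHz.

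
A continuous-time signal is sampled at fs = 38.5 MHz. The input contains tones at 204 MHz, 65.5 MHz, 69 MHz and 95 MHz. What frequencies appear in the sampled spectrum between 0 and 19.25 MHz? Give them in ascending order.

fs/2 = 19.25 MHz.
204 MHz mod fs = 11.5 MHz.
11.5 MHz ≤ fs/2 = 19.25 MHz, appears at 11.5 MHz.
65.5 MHz mod fs = 27 MHz.
27 MHz > fs/2 = 19.25 MHz, folds to fs − 27 MHz = 11.5 MHz.
69 MHz mod fs = 30.5 MHz.
30.5 MHz > fs/2 = 19.25 MHz, folds to fs − 30.5 MHz = 8 MHz.
95 MHz mod fs = 18 MHz.
18 MHz ≤ fs/2 = 19.25 MHz, appears at 18 MHz.
Distinct values: {8 MHz, 11.5 MHz, 18 MHz}.

8 MHz, 11.5 MHz, 18 MHz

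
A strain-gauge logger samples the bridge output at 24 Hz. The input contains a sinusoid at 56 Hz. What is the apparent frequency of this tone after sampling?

56 Hz mod fs = 8 Hz.
8 Hz ≤ fs/2 = 12 Hz, appears at 8 Hz.

8 Hz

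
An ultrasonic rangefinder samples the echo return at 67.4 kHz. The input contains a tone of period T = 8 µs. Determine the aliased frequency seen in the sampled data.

T = 8 µs → f = 1/T = 125 kHz.
125 kHz mod fs = 57.6 kHz.
57.6 kHz > fs/2 = 33.7 kHz, folds to fs − 57.6 kHz = 9.8 kHz.

9.8 kHz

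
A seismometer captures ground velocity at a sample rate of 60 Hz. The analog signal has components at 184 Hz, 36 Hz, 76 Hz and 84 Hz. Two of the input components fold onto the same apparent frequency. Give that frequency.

24 Hz

fs/2 = 30 Hz.
184 Hz mod fs = 4 Hz.
4 Hz ≤ fs/2 = 30 Hz, appears at 4 Hz.
36 Hz > fs/2 = 30 Hz, folds to fs − 36 Hz = 24 Hz.
76 Hz mod fs = 16 Hz.
16 Hz ≤ fs/2 = 30 Hz, appears at 16 Hz.
84 Hz mod fs = 24 Hz.
24 Hz ≤ fs/2 = 30 Hz, appears at 24 Hz.
36 Hz and 84 Hz both map to 24 Hz.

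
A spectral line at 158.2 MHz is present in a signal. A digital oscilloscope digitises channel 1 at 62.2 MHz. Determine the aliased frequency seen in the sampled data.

158.2 MHz mod fs = 33.8 MHz.
33.8 MHz > fs/2 = 31.1 MHz, folds to fs − 33.8 MHz = 28.4 MHz.

28.4 MHz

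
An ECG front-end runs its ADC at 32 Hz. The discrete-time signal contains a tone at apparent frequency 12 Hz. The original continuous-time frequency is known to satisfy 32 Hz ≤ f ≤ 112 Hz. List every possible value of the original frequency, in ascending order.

Frequencies that alias to 12 Hz are k·fs ± 12 Hz for integer k ≥ 0.
k=0: 12 Hz.
k=1: 20 Hz, 44 Hz.
k=2: 52 Hz, 76 Hz.
k=3: 84 Hz, 108 Hz.
k=4: 116 Hz, 140 Hz.
Within [32 Hz, 112 Hz]: 44 Hz, 52 Hz, 76 Hz, 84 Hz, 108 Hz.

44 Hz, 52 Hz, 76 Hz, 84 Hz, 108 Hz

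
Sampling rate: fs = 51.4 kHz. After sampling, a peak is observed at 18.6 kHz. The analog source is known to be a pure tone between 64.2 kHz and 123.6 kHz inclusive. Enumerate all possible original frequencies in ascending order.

70 kHz, 84.2 kHz, 121.4 kHz

Frequencies that alias to 18.6 kHz are k·fs ± 18.6 kHz for integer k ≥ 0.
k=0: 18.6 kHz.
k=1: 32.8 kHz, 70 kHz.
k=2: 84.2 kHz, 121.4 kHz.
k=3: 135.6 kHz, 172.8 kHz.
Within [64.2 kHz, 123.6 kHz]: 70 kHz, 84.2 kHz, 121.4 kHz.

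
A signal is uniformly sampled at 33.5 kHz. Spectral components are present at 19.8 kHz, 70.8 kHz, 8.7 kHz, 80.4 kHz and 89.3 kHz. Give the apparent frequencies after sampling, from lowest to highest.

3.8 kHz, 8.7 kHz, 11.2 kHz, 13.4 kHz, 13.7 kHz

fs/2 = 16.75 kHz.
19.8 kHz > fs/2 = 16.75 kHz, folds to fs − 19.8 kHz = 13.7 kHz.
70.8 kHz mod fs = 3.8 kHz.
3.8 kHz ≤ fs/2 = 16.75 kHz, appears at 3.8 kHz.
8.7 kHz ≤ fs/2 = 16.75 kHz, passes unchanged.
80.4 kHz mod fs = 13.4 kHz.
13.4 kHz ≤ fs/2 = 16.75 kHz, appears at 13.4 kHz.
89.3 kHz mod fs = 22.3 kHz.
22.3 kHz > fs/2 = 16.75 kHz, folds to fs − 22.3 kHz = 11.2 kHz.
Distinct values: {3.8 kHz, 8.7 kHz, 11.2 kHz, 13.4 kHz, 13.7 kHz}.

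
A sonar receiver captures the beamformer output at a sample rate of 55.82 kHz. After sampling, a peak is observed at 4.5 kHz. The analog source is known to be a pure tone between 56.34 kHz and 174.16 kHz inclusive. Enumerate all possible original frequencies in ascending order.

Frequencies that alias to 4.5 kHz are k·fs ± 4.5 kHz for integer k ≥ 0.
k=0: 4.5 kHz.
k=1: 51.32 kHz, 60.32 kHz.
k=2: 107.14 kHz, 116.14 kHz.
k=3: 162.96 kHz, 171.96 kHz.
k=4: 218.78 kHz, 227.78 kHz.
Within [56.34 kHz, 174.16 kHz]: 60.32 kHz, 107.14 kHz, 116.14 kHz, 162.96 kHz, 171.96 kHz.

60.32 kHz, 107.14 kHz, 116.14 kHz, 162.96 kHz, 171.96 kHz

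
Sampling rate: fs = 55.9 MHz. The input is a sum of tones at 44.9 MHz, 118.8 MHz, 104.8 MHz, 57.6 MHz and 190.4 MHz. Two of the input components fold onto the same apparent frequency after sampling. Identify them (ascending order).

fs/2 = 27.95 MHz.
44.9 MHz > fs/2 = 27.95 MHz, folds to fs − 44.9 MHz = 11 MHz.
118.8 MHz mod fs = 7 MHz.
7 MHz ≤ fs/2 = 27.95 MHz, appears at 7 MHz.
104.8 MHz mod fs = 48.9 MHz.
48.9 MHz > fs/2 = 27.95 MHz, folds to fs − 48.9 MHz = 7 MHz.
57.6 MHz mod fs = 1.7 MHz.
1.7 MHz ≤ fs/2 = 27.95 MHz, appears at 1.7 MHz.
190.4 MHz mod fs = 22.7 MHz.
22.7 MHz ≤ fs/2 = 27.95 MHz, appears at 22.7 MHz.
104.8 MHz and 118.8 MHz both map to 7 MHz.

104.8 MHz, 118.8 MHz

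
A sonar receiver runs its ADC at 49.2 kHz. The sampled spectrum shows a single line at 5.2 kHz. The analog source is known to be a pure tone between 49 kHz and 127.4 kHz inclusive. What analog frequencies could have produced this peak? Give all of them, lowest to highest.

Frequencies that alias to 5.2 kHz are k·fs ± 5.2 kHz for integer k ≥ 0.
k=0: 5.2 kHz.
k=1: 44 kHz, 54.4 kHz.
k=2: 93.2 kHz, 103.6 kHz.
k=3: 142.4 kHz, 152.8 kHz.
Within [49 kHz, 127.4 kHz]: 54.4 kHz, 93.2 kHz, 103.6 kHz.

54.4 kHz, 93.2 kHz, 103.6 kHz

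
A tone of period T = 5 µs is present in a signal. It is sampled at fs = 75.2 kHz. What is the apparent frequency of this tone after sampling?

T = 5 µs → f = 1/T = 200 kHz.
200 kHz mod fs = 49.6 kHz.
49.6 kHz > fs/2 = 37.6 kHz, folds to fs − 49.6 kHz = 25.6 kHz.

25.6 kHz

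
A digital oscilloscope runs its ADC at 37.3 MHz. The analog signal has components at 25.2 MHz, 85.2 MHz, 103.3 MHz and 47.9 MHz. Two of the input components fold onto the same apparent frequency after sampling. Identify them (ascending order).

fs/2 = 18.65 MHz.
25.2 MHz > fs/2 = 18.65 MHz, folds to fs − 25.2 MHz = 12.1 MHz.
85.2 MHz mod fs = 10.6 MHz.
10.6 MHz ≤ fs/2 = 18.65 MHz, appears at 10.6 MHz.
103.3 MHz mod fs = 28.7 MHz.
28.7 MHz > fs/2 = 18.65 MHz, folds to fs − 28.7 MHz = 8.6 MHz.
47.9 MHz mod fs = 10.6 MHz.
10.6 MHz ≤ fs/2 = 18.65 MHz, appears at 10.6 MHz.
47.9 MHz and 85.2 MHz both map to 10.6 MHz.

47.9 MHz, 85.2 MHz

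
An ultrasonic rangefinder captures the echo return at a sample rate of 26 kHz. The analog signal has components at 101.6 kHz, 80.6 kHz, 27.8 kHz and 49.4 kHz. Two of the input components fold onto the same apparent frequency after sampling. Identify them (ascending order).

fs/2 = 13 kHz.
101.6 kHz mod fs = 23.6 kHz.
23.6 kHz > fs/2 = 13 kHz, folds to fs − 23.6 kHz = 2.4 kHz.
80.6 kHz mod fs = 2.6 kHz.
2.6 kHz ≤ fs/2 = 13 kHz, appears at 2.6 kHz.
27.8 kHz mod fs = 1.8 kHz.
1.8 kHz ≤ fs/2 = 13 kHz, appears at 1.8 kHz.
49.4 kHz mod fs = 23.4 kHz.
23.4 kHz > fs/2 = 13 kHz, folds to fs − 23.4 kHz = 2.6 kHz.
49.4 kHz and 80.6 kHz both map to 2.6 kHz.

49.4 kHz, 80.6 kHz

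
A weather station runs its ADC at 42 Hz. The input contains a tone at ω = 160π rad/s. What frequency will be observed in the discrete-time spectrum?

4 Hz

ω = 160π rad/s → f = ω/(2π) = 80 Hz.
80 Hz mod fs = 38 Hz.
38 Hz > fs/2 = 21 Hz, folds to fs − 38 Hz = 4 Hz.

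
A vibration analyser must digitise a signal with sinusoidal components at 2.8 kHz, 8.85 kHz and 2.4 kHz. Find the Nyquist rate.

17.7 kHz

Highest-frequency component: 8.85 kHz.
Nyquist rate = 2 × 8.85 kHz = 17.7 kHz.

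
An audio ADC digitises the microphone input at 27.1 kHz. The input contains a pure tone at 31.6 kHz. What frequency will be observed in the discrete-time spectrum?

31.6 kHz mod fs = 4.5 kHz.
4.5 kHz ≤ fs/2 = 13.55 kHz, appears at 4.5 kHz.

4.5 kHz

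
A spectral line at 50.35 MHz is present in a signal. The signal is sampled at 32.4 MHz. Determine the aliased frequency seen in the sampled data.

14.45 MHz

50.35 MHz mod fs = 17.95 MHz.
17.95 MHz > fs/2 = 16.2 MHz, folds to fs − 17.95 MHz = 14.45 MHz.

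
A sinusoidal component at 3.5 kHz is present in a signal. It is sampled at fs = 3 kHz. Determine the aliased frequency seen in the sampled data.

0.5 kHz

3.5 kHz mod fs = 0.5 kHz.
0.5 kHz ≤ fs/2 = 1.5 kHz, appears at 0.5 kHz.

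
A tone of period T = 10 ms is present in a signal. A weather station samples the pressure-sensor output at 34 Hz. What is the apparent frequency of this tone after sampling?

T = 10 ms → f = 1/T = 100 Hz.
100 Hz mod fs = 32 Hz.
32 Hz > fs/2 = 17 Hz, folds to fs − 32 Hz = 2 Hz.

2 Hz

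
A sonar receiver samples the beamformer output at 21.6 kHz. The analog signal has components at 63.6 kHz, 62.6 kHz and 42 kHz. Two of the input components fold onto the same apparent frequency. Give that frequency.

1.2 kHz

fs/2 = 10.8 kHz.
63.6 kHz mod fs = 20.4 kHz.
20.4 kHz > fs/2 = 10.8 kHz, folds to fs − 20.4 kHz = 1.2 kHz.
62.6 kHz mod fs = 19.4 kHz.
19.4 kHz > fs/2 = 10.8 kHz, folds to fs − 19.4 kHz = 2.2 kHz.
42 kHz mod fs = 20.4 kHz.
20.4 kHz > fs/2 = 10.8 kHz, folds to fs − 20.4 kHz = 1.2 kHz.
42 kHz and 63.6 kHz both map to 1.2 kHz.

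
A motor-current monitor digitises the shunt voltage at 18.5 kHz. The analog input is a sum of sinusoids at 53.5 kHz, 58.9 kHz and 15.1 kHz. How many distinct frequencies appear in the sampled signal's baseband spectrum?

fs/2 = 9.25 kHz.
53.5 kHz mod fs = 16.5 kHz.
16.5 kHz > fs/2 = 9.25 kHz, folds to fs − 16.5 kHz = 2 kHz.
58.9 kHz mod fs = 3.4 kHz.
3.4 kHz ≤ fs/2 = 9.25 kHz, appears at 3.4 kHz.
15.1 kHz > fs/2 = 9.25 kHz, folds to fs − 15.1 kHz = 3.4 kHz.
Distinct values: {2 kHz, 3.4 kHz} → 2.

2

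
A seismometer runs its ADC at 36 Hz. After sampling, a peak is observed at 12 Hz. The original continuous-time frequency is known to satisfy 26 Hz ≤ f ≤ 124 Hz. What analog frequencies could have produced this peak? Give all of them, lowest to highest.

48 Hz, 60 Hz, 84 Hz, 96 Hz, 120 Hz

Frequencies that alias to 12 Hz are k·fs ± 12 Hz for integer k ≥ 0.
k=0: 12 Hz.
k=1: 24 Hz, 48 Hz.
k=2: 60 Hz, 84 Hz.
k=3: 96 Hz, 120 Hz.
k=4: 132 Hz, 156 Hz.
Within [26 Hz, 124 Hz]: 48 Hz, 60 Hz, 84 Hz, 96 Hz, 120 Hz.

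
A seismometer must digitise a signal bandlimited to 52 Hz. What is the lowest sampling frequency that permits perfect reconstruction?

Nyquist rate = 2 × 52 Hz = 104 Hz.

104 Hz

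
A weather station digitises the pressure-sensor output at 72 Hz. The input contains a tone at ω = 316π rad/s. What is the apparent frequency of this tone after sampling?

ω = 316π rad/s → f = ω/(2π) = 158 Hz.
158 Hz mod fs = 14 Hz.
14 Hz ≤ fs/2 = 36 Hz, appears at 14 Hz.

14 Hz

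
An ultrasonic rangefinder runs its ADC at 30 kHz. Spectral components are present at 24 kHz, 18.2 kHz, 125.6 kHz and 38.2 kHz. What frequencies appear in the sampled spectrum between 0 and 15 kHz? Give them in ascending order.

5.6 kHz, 6 kHz, 8.2 kHz, 11.8 kHz

fs/2 = 15 kHz.
24 kHz > fs/2 = 15 kHz, folds to fs − 24 kHz = 6 kHz.
18.2 kHz > fs/2 = 15 kHz, folds to fs − 18.2 kHz = 11.8 kHz.
125.6 kHz mod fs = 5.6 kHz.
5.6 kHz ≤ fs/2 = 15 kHz, appears at 5.6 kHz.
38.2 kHz mod fs = 8.2 kHz.
8.2 kHz ≤ fs/2 = 15 kHz, appears at 8.2 kHz.
Distinct values: {5.6 kHz, 6 kHz, 8.2 kHz, 11.8 kHz}.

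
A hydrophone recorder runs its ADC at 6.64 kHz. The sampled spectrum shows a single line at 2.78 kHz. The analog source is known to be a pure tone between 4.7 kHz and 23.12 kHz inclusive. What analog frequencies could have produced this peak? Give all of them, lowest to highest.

9.42 kHz, 10.5 kHz, 16.06 kHz, 17.14 kHz, 22.7 kHz

Frequencies that alias to 2.78 kHz are k·fs ± 2.78 kHz for integer k ≥ 0.
k=0: 2.78 kHz.
k=1: 3.86 kHz, 9.42 kHz.
k=2: 10.5 kHz, 16.06 kHz.
k=3: 17.14 kHz, 22.7 kHz.
k=4: 23.78 kHz, 29.34 kHz.
Within [4.7 kHz, 23.12 kHz]: 9.42 kHz, 10.5 kHz, 16.06 kHz, 17.14 kHz, 22.7 kHz.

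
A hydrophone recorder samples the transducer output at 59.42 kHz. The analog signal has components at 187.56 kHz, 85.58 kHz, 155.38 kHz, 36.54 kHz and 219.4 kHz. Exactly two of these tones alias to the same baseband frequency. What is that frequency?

22.88 kHz

fs/2 = 29.71 kHz.
187.56 kHz mod fs = 9.3 kHz.
9.3 kHz ≤ fs/2 = 29.71 kHz, appears at 9.3 kHz.
85.58 kHz mod fs = 26.16 kHz.
26.16 kHz ≤ fs/2 = 29.71 kHz, appears at 26.16 kHz.
155.38 kHz mod fs = 36.54 kHz.
36.54 kHz > fs/2 = 29.71 kHz, folds to fs − 36.54 kHz = 22.88 kHz.
36.54 kHz > fs/2 = 29.71 kHz, folds to fs − 36.54 kHz = 22.88 kHz.
219.4 kHz mod fs = 41.14 kHz.
41.14 kHz > fs/2 = 29.71 kHz, folds to fs − 41.14 kHz = 18.28 kHz.
36.54 kHz and 155.38 kHz both map to 22.88 kHz.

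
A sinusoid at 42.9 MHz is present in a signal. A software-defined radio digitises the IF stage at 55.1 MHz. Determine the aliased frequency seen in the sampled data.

42.9 MHz > fs/2 = 27.55 MHz, folds to fs − 42.9 MHz = 12.2 MHz.

12.2 MHz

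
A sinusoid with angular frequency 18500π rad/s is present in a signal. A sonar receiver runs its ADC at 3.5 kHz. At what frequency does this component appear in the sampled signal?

1.25 kHz

ω = 18500π rad/s → f = ω/(2π) = 9250 Hz = 9.25 kHz.
9.25 kHz mod fs = 2.25 kHz.
2.25 kHz > fs/2 = 1.75 kHz, folds to fs − 2.25 kHz = 1.25 kHz.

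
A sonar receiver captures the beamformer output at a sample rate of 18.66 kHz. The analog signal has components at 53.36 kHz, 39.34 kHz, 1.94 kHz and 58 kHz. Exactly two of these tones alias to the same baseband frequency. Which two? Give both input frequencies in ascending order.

39.34 kHz, 58 kHz

fs/2 = 9.33 kHz.
53.36 kHz mod fs = 16.04 kHz.
16.04 kHz > fs/2 = 9.33 kHz, folds to fs − 16.04 kHz = 2.62 kHz.
39.34 kHz mod fs = 2.02 kHz.
2.02 kHz ≤ fs/2 = 9.33 kHz, appears at 2.02 kHz.
1.94 kHz ≤ fs/2 = 9.33 kHz, passes unchanged.
58 kHz mod fs = 2.02 kHz.
2.02 kHz ≤ fs/2 = 9.33 kHz, appears at 2.02 kHz.
39.34 kHz and 58 kHz both map to 2.02 kHz.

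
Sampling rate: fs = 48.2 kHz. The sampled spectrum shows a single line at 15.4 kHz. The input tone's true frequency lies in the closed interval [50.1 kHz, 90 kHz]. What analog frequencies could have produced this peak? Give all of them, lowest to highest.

Frequencies that alias to 15.4 kHz are k·fs ± 15.4 kHz for integer k ≥ 0.
k=0: 15.4 kHz.
k=1: 32.8 kHz, 63.6 kHz.
k=2: 81 kHz, 111.8 kHz.
k=3: 129.2 kHz, 160 kHz.
Within [50.1 kHz, 90 kHz]: 63.6 kHz, 81 kHz.

63.6 kHz, 81 kHz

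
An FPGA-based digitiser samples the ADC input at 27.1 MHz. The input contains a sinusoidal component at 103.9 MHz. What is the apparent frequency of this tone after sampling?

103.9 MHz mod fs = 22.6 MHz.
22.6 MHz > fs/2 = 13.55 MHz, folds to fs − 22.6 MHz = 4.5 MHz.

4.5 MHz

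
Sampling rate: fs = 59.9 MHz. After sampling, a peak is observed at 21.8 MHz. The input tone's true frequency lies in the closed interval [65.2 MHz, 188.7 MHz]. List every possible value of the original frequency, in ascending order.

Frequencies that alias to 21.8 MHz are k·fs ± 21.8 MHz for integer k ≥ 0.
k=0: 21.8 MHz.
k=1: 38.1 MHz, 81.7 MHz.
k=2: 98 MHz, 141.6 MHz.
k=3: 157.9 MHz, 201.5 MHz.
k=4: 217.8 MHz, 261.4 MHz.
Within [65.2 MHz, 188.7 MHz]: 81.7 MHz, 98 MHz, 141.6 MHz, 157.9 MHz.

81.7 MHz, 98 MHz, 141.6 MHz, 157.9 MHz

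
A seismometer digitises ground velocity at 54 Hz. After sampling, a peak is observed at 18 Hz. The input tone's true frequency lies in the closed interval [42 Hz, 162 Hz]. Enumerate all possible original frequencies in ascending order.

Frequencies that alias to 18 Hz are k·fs ± 18 Hz for integer k ≥ 0.
k=0: 18 Hz.
k=1: 36 Hz, 72 Hz.
k=2: 90 Hz, 126 Hz.
k=3: 144 Hz, 180 Hz.
k=4: 198 Hz, 234 Hz.
Within [42 Hz, 162 Hz]: 72 Hz, 90 Hz, 126 Hz, 144 Hz.

72 Hz, 90 Hz, 126 Hz, 144 Hz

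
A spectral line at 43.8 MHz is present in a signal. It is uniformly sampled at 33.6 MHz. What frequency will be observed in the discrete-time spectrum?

43.8 MHz mod fs = 10.2 MHz.
10.2 MHz ≤ fs/2 = 16.8 MHz, appears at 10.2 MHz.

10.2 MHz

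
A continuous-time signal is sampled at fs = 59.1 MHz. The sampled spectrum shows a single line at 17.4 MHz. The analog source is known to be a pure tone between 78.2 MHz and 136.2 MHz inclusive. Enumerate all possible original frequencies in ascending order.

Frequencies that alias to 17.4 MHz are k·fs ± 17.4 MHz for integer k ≥ 0.
k=0: 17.4 MHz.
k=1: 41.7 MHz, 76.5 MHz.
k=2: 100.8 MHz, 135.6 MHz.
k=3: 159.9 MHz, 194.7 MHz.
Within [78.2 MHz, 136.2 MHz]: 100.8 MHz, 135.6 MHz.

100.8 MHz, 135.6 MHz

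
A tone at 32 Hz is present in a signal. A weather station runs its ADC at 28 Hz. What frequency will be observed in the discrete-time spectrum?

32 Hz mod fs = 4 Hz.
4 Hz ≤ fs/2 = 14 Hz, appears at 4 Hz.

4 Hz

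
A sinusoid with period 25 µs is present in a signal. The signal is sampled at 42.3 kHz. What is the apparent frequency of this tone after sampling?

2.3 kHz

T = 25 µs → f = 1/T = 40 kHz.
40 kHz > fs/2 = 21.15 kHz, folds to fs − 40 kHz = 2.3 kHz.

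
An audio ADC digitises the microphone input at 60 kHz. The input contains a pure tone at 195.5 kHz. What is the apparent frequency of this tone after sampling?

195.5 kHz mod fs = 15.5 kHz.
15.5 kHz ≤ fs/2 = 30 kHz, appears at 15.5 kHz.

15.5 kHz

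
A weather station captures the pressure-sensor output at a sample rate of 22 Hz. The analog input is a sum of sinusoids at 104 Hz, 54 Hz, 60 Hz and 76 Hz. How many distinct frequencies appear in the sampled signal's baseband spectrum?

2

fs/2 = 11 Hz.
104 Hz mod fs = 16 Hz.
16 Hz > fs/2 = 11 Hz, folds to fs − 16 Hz = 6 Hz.
54 Hz mod fs = 10 Hz.
10 Hz ≤ fs/2 = 11 Hz, appears at 10 Hz.
60 Hz mod fs = 16 Hz.
16 Hz > fs/2 = 11 Hz, folds to fs − 16 Hz = 6 Hz.
76 Hz mod fs = 10 Hz.
10 Hz ≤ fs/2 = 11 Hz, appears at 10 Hz.
Distinct values: {6 Hz, 10 Hz} → 2.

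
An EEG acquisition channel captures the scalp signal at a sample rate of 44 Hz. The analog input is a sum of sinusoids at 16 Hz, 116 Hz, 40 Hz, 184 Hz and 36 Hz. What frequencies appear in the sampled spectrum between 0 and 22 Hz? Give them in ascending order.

fs/2 = 22 Hz.
16 Hz ≤ fs/2 = 22 Hz, passes unchanged.
116 Hz mod fs = 28 Hz.
28 Hz > fs/2 = 22 Hz, folds to fs − 28 Hz = 16 Hz.
40 Hz > fs/2 = 22 Hz, folds to fs − 40 Hz = 4 Hz.
184 Hz mod fs = 8 Hz.
8 Hz ≤ fs/2 = 22 Hz, appears at 8 Hz.
36 Hz > fs/2 = 22 Hz, folds to fs − 36 Hz = 8 Hz.
Distinct values: {4 Hz, 8 Hz, 16 Hz}.

4 Hz, 8 Hz, 16 Hz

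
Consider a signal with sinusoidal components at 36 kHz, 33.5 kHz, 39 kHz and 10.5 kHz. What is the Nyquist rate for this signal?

Highest-frequency component: 39 kHz.
Nyquist rate = 2 × 39 kHz = 78 kHz.

78 kHz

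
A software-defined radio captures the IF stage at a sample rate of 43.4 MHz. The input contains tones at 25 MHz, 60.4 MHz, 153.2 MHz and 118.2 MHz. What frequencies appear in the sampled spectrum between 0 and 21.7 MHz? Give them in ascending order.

fs/2 = 21.7 MHz.
25 MHz > fs/2 = 21.7 MHz, folds to fs − 25 MHz = 18.4 MHz.
60.4 MHz mod fs = 17 MHz.
17 MHz ≤ fs/2 = 21.7 MHz, appears at 17 MHz.
153.2 MHz mod fs = 23 MHz.
23 MHz > fs/2 = 21.7 MHz, folds to fs − 23 MHz = 20.4 MHz.
118.2 MHz mod fs = 31.4 MHz.
31.4 MHz > fs/2 = 21.7 MHz, folds to fs − 31.4 MHz = 12 MHz.
Distinct values: {12 MHz, 17 MHz, 18.4 MHz, 20.4 MHz}.

12 MHz, 17 MHz, 18.4 MHz, 20.4 MHz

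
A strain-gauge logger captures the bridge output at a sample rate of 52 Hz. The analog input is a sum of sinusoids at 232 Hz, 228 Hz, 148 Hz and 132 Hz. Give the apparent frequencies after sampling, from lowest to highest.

fs/2 = 26 Hz.
232 Hz mod fs = 24 Hz.
24 Hz ≤ fs/2 = 26 Hz, appears at 24 Hz.
228 Hz mod fs = 20 Hz.
20 Hz ≤ fs/2 = 26 Hz, appears at 20 Hz.
148 Hz mod fs = 44 Hz.
44 Hz > fs/2 = 26 Hz, folds to fs − 44 Hz = 8 Hz.
132 Hz mod fs = 28 Hz.
28 Hz > fs/2 = 26 Hz, folds to fs − 28 Hz = 24 Hz.
Distinct values: {8 Hz, 20 Hz, 24 Hz}.

8 Hz, 20 Hz, 24 Hz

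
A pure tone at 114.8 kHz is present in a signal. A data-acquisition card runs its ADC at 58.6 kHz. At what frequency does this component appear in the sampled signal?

114.8 kHz mod fs = 56.2 kHz.
56.2 kHz > fs/2 = 29.3 kHz, folds to fs − 56.2 kHz = 2.4 kHz.

2.4 kHz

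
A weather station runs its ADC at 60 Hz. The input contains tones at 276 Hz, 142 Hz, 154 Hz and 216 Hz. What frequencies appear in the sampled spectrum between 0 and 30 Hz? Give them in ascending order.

fs/2 = 30 Hz.
276 Hz mod fs = 36 Hz.
36 Hz > fs/2 = 30 Hz, folds to fs − 36 Hz = 24 Hz.
142 Hz mod fs = 22 Hz.
22 Hz ≤ fs/2 = 30 Hz, appears at 22 Hz.
154 Hz mod fs = 34 Hz.
34 Hz > fs/2 = 30 Hz, folds to fs − 34 Hz = 26 Hz.
216 Hz mod fs = 36 Hz.
36 Hz > fs/2 = 30 Hz, folds to fs − 36 Hz = 24 Hz.
Distinct values: {22 Hz, 24 Hz, 26 Hz}.

22 Hz, 24 Hz, 26 Hz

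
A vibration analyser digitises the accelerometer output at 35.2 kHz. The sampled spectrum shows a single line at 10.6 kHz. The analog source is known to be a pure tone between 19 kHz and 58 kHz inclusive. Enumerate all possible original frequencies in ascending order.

24.6 kHz, 45.8 kHz

Frequencies that alias to 10.6 kHz are k·fs ± 10.6 kHz for integer k ≥ 0.
k=0: 10.6 kHz.
k=1: 24.6 kHz, 45.8 kHz.
k=2: 59.8 kHz, 81 kHz.
Within [19 kHz, 58 kHz]: 24.6 kHz, 45.8 kHz.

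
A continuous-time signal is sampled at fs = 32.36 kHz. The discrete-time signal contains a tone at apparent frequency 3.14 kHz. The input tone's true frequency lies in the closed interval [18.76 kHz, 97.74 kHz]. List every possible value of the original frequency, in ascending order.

29.22 kHz, 35.5 kHz, 61.58 kHz, 67.86 kHz, 93.94 kHz

Frequencies that alias to 3.14 kHz are k·fs ± 3.14 kHz for integer k ≥ 0.
k=0: 3.14 kHz.
k=1: 29.22 kHz, 35.5 kHz.
k=2: 61.58 kHz, 67.86 kHz.
k=3: 93.94 kHz, 100.22 kHz.
k=4: 126.3 kHz, 132.58 kHz.
Within [18.76 kHz, 97.74 kHz]: 29.22 kHz, 35.5 kHz, 61.58 kHz, 67.86 kHz, 93.94 kHz.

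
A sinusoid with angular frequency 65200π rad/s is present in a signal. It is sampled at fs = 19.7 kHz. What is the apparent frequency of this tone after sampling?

ω = 65200π rad/s → f = ω/(2π) = 32600 Hz = 32.6 kHz.
32.6 kHz mod fs = 12.9 kHz.
12.9 kHz > fs/2 = 9.85 kHz, folds to fs − 12.9 kHz = 6.8 kHz.

6.8 kHz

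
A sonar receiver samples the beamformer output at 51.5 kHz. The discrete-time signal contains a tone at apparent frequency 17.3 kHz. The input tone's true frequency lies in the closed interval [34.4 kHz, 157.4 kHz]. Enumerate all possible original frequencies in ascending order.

Frequencies that alias to 17.3 kHz are k·fs ± 17.3 kHz for integer k ≥ 0.
k=0: 17.3 kHz.
k=1: 34.2 kHz, 68.8 kHz.
k=2: 85.7 kHz, 120.3 kHz.
k=3: 137.2 kHz, 171.8 kHz.
k=4: 188.7 kHz, 223.3 kHz.
Within [34.4 kHz, 157.4 kHz]: 68.8 kHz, 85.7 kHz, 120.3 kHz, 137.2 kHz.

68.8 kHz, 85.7 kHz, 120.3 kHz, 137.2 kHz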